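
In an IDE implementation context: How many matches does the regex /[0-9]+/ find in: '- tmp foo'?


Pattern: /[0-9]+/ (int literals)
Input: '- tmp foo'
Scanning for matches:
Total matches: 0

0


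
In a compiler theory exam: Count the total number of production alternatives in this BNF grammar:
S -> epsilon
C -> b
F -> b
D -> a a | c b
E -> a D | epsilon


Counting alternatives per rule:
  S: 1 alternative(s)
  C: 1 alternative(s)
  F: 1 alternative(s)
  D: 2 alternative(s)
  E: 2 alternative(s)
Sum: 1 + 1 + 1 + 2 + 2 = 7

7


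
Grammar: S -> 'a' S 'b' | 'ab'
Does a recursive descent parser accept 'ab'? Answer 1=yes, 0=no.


Grammar accepts strings of the form a^n b^n (n >= 1)
Word: 'ab'
Counting: 1 a's and 1 b's
Check: 1 == 1? Yes
Derivation (S -> aSb applied 0 time(s), then S -> ab): S => ab
Accepted

1


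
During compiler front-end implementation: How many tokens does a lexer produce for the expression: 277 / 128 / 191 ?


Scanning '277 / 128 / 191'
Token 1: '277' -> integer_literal
Token 2: '/' -> operator
Token 3: '128' -> integer_literal
Token 4: '/' -> operator
Token 5: '191' -> integer_literal
Total tokens: 5

5


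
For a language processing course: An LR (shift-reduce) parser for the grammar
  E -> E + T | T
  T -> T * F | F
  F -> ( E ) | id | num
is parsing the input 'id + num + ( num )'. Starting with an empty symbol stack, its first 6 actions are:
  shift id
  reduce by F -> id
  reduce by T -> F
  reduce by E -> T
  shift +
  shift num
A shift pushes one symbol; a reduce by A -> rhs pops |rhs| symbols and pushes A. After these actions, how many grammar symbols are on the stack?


Tracking the symbol stack through each action:
  Action 1: shift 'id' : push -> stack = [id] (size 1)
  Action 2: reduce by F -> id : pop 1, push F -> stack = [F] (size 1)
  Action 3: reduce by T -> F : pop 1, push T -> stack = [T] (size 1)
  Action 4: reduce by E -> T : pop 1, push E -> stack = [E] (size 1)
  Action 5: shift '+' : push -> stack = [E, +] (size 2)
  Action 6: shift 'num' : push -> stack = [E, +, num] (size 3)
Final stack size: 3

3


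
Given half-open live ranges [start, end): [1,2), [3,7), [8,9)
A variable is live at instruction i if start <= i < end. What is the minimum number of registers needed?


Live ranges:
  Var0: [1, 2)
  Var1: [3, 7)
  Var2: [8, 9)
Sweep-line events (position, delta, active):
  pos=1 start -> active=1
  pos=2 end -> active=0
  pos=3 start -> active=1
  pos=7 end -> active=0
  pos=8 start -> active=1
  pos=9 end -> active=0
Maximum simultaneous active: 1
Minimum registers needed: 1

1


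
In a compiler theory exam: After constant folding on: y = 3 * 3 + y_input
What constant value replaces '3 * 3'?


Identifying constant sub-expression:
  Original: y = 3 * 3 + y_input
  3 and 3 are both compile-time constants
  Evaluating: 3 * 3 = 9
  After folding: y = 9 + y_input

9


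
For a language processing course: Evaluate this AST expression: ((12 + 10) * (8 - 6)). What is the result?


Expression: ((12 + 10) * (8 - 6))
Evaluating step by step:
  12 + 10 = 22
  8 - 6 = 2
  22 * 2 = 44
Result: 44

44


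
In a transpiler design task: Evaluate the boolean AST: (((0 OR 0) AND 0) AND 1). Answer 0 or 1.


Step 1: Evaluate inner node
  0 OR 0 = 0
Step 2: Evaluate next node
  0 AND 0 = 0
Step 3: Evaluate root node
  0 AND 1 = 0

0


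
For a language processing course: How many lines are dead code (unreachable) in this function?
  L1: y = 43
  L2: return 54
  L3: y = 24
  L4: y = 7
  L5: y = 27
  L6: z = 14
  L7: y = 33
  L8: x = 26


Analyzing control flow:
  L1: reachable (before return)
  L2: reachable (return statement)
  L3: DEAD (after return at L2)
  L4: DEAD (after return at L2)
  L5: DEAD (after return at L2)
  L6: DEAD (after return at L2)
  L7: DEAD (after return at L2)
  L8: DEAD (after return at L2)
Return at L2, total lines = 8
Dead lines: L3 through L8
Count: 6

6


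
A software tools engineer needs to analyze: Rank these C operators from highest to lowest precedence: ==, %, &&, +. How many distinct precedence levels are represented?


Looking up precedence for each operator:
  == -> precedence 3
  % -> precedence 6
  && -> precedence 2
  + -> precedence 5
Sorted highest to lowest: %, +, ==, &&
Distinct precedence values: [6, 5, 3, 2]
Number of distinct levels: 4

4


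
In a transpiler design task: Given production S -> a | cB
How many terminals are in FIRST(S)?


Production: S -> a | cB
Examining each alternative for leading terminals:
  S -> a : first terminal = 'a'
  S -> cB : first terminal = 'c'
FIRST(S) = {a, c}
Count: 2

2


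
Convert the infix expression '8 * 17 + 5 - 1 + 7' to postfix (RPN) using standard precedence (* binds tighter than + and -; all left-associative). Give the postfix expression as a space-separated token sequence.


Applying the shunting-yard algorithm:
  Operand 8 -> output
  Push '*' onto operator stack -> op-stack: [*]
  Operand 17 -> output
  See '+' (prec 1); top '*' (prec 2) >= it -> pop '*' to output
  Push '+' onto operator stack -> op-stack: [+]
  Operand 5 -> output
  See '-' (prec 1); top '+' (prec 1) >= it -> pop '+' to output
  Push '-' onto operator stack -> op-stack: [-]
  Operand 1 -> output
  See '+' (prec 1); top '-' (prec 1) >= it -> pop '-' to output
  Push '+' onto operator stack -> op-stack: [+]
  Operand 7 -> output
  End of input: pop '+' to output
Postfix result: 8 17 * 5 + 1 - 7 +

8 17 * 5 + 1 - 7 +


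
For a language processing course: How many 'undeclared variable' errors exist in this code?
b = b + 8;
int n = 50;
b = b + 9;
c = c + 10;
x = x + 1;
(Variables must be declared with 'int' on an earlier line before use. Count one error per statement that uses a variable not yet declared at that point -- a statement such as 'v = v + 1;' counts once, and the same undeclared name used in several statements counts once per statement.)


Scanning code line by line:
  Line 1: use 'b' -> ERROR (undeclared)
  Line 2: declare 'n' -> declared = ['n']
  Line 3: use 'b' -> ERROR (undeclared)
  Line 4: use 'c' -> ERROR (undeclared)
  Line 5: use 'x' -> ERROR (undeclared)
Total undeclared variable errors: 4

4


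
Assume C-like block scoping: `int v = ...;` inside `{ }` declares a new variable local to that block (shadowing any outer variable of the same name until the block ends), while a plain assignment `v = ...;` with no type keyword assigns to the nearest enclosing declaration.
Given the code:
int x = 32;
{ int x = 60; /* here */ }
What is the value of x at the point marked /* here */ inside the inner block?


Analyzing scoping rules:
Outer scope: declares x = 32
Inner block: 'int x = 60;' declares a NEW x that shadows the outer one
Inside the block the inner declaration is in scope -> 60
Result: 60

60


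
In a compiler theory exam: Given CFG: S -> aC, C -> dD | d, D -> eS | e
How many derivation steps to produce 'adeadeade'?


Grammar: S -> aC, C -> dD | d, D -> eS | e
Deriving 'adeadeade':
Step 1: S -> aC => aC
Step 2: C -> dD => adD
Step 3: D -> eS => adeS
Step 4: S -> aC => adeaC
Step 5: C -> dD => adeadD
Step 6: D -> eS => adeadeS
Step 7: S -> aC => adeadeaC
Step 8: C -> dD => adeadeadD
Step 9: D -> e => adeadeade
Total derivation steps: 9

9


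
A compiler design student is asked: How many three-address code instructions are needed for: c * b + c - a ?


Expression: c * b + c - a
Generating three-address code (respecting * over +/- precedence):
  Instruction 1: t1 = c * b
  Instruction 2: t2 = t1 + c
  Instruction 3: t3 = t2 - a
Total instructions: 3

3


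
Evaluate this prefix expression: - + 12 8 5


Parsing prefix expression: - + 12 8 5
Step 1: Innermost operation '+ 12 8'
  12 + 8 = 20
Step 2: Outer operation '- [20] 5'
  20 - 5 = 15

15


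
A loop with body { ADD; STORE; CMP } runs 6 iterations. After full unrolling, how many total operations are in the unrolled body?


Loop body operations: ADD, STORE, CMP (3 ops per iteration)
Unrolling 6 iterations:
  Iteration 1: ADD, STORE, CMP (3 ops)
  Iteration 2: ADD, STORE, CMP (3 ops)
  Iteration 3: ADD, STORE, CMP (3 ops)
  Iteration 4: ADD, STORE, CMP (3 ops)
  Iteration 5: ADD, STORE, CMP (3 ops)
  Iteration 6: ADD, STORE, CMP (3 ops)
Total: 6 iterations * 3 ops/iter = 18 operations

18


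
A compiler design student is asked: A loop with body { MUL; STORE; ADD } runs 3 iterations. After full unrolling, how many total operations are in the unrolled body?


Loop body operations: MUL, STORE, ADD (3 ops per iteration)
Unrolling 3 iterations:
  Iteration 1: MUL, STORE, ADD (3 ops)
  Iteration 2: MUL, STORE, ADD (3 ops)
  Iteration 3: MUL, STORE, ADD (3 ops)
Total: 3 iterations * 3 ops/iter = 9 operations

9


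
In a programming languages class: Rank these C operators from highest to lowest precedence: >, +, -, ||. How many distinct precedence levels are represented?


Looking up precedence for each operator:
  > -> precedence 4
  + -> precedence 5
  - -> precedence 5
  || -> precedence 1
Sorted highest to lowest: +, -, >, ||
Distinct precedence values: [5, 4, 1]
Number of distinct levels: 3

3


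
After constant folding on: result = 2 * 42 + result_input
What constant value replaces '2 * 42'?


Identifying constant sub-expression:
  Original: result = 2 * 42 + result_input
  2 and 42 are both compile-time constants
  Evaluating: 2 * 42 = 84
  After folding: result = 84 + result_input

84


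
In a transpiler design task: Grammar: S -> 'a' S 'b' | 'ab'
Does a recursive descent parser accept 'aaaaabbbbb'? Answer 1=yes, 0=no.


Grammar accepts strings of the form a^n b^n (n >= 1)
Word: 'aaaaabbbbb'
Counting: 5 a's and 5 b's
Check: 5 == 5? Yes
Derivation (S -> aSb applied 4 time(s), then S -> ab): S => aSb => aaSbb => aaaSbbb => aaaaSbbbb => aaaaabbbbb
Accepted

1


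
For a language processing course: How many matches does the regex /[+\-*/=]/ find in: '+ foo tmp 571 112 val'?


Pattern: /[+\-*/=]/ (operators)
Input: '+ foo tmp 571 112 val'
Scanning for matches:
  Match 1: '+'
Total matches: 1

1


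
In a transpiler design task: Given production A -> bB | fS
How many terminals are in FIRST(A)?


Production: A -> bB | fS
Examining each alternative for leading terminals:
  A -> bB : first terminal = 'b'
  A -> fS : first terminal = 'f'
FIRST(A) = {b, f}
Count: 2

2


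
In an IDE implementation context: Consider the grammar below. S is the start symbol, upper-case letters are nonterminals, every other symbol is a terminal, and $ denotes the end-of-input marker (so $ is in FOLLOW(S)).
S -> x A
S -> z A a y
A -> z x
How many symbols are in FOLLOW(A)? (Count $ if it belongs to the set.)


S is the start symbol and does not occur in any rule body, so FOLLOW(S) = {$}.
Examining every occurrence of A in a rule body:
  S -> x A : A is at the right end -> add FOLLOW(S) = {$}
  S -> z A a y : A is followed by terminal 'a' -> add 'a'
  A -> z x : A does not occur in the body -> contributes nothing
FOLLOW(A) = {a, $}
Count: 2

2


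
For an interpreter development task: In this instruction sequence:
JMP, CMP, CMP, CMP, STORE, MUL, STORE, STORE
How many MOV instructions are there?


Scanning instruction sequence for MOV:
  Position 1: JMP
  Position 2: CMP
  Position 3: CMP
  Position 4: CMP
  Position 5: STORE
  Position 6: MUL
  Position 7: STORE
  Position 8: STORE
Matches at positions: []
Total MOV count: 0

0


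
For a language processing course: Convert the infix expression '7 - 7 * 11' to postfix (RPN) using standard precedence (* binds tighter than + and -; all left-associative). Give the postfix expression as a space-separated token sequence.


Applying the shunting-yard algorithm:
  Operand 7 -> output
  Push '-' onto operator stack -> op-stack: [-]
  Operand 7 -> output
  Push '*' onto operator stack -> op-stack: [-, *]
  Operand 11 -> output
  End of input: pop '*' to output
  End of input: pop '-' to output
Postfix result: 7 7 11 * -

7 7 11 * -


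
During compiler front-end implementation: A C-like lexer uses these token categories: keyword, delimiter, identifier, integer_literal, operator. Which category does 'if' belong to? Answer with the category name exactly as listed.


Token: 'if'
Checking categories:
  identifier: no
  integer_literal: no
  operator: no
  keyword: YES
  delimiter: no
Category: keyword

keyword


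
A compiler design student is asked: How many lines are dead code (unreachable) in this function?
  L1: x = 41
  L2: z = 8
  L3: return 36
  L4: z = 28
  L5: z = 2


Analyzing control flow:
  L1: reachable (before return)
  L2: reachable (before return)
  L3: reachable (return statement)
  L4: DEAD (after return at L3)
  L5: DEAD (after return at L3)
Return at L3, total lines = 5
Dead lines: L4 through L5
Count: 2

2


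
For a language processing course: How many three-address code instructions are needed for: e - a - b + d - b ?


Expression: e - a - b + d - b
Generating three-address code (respecting * over +/- precedence):
  Instruction 1: t1 = e - a
  Instruction 2: t2 = t1 - b
  Instruction 3: t3 = t2 + d
  Instruction 4: t4 = t3 - b
Total instructions: 4

4


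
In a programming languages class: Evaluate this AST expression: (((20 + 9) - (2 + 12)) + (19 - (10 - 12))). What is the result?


Expression: (((20 + 9) - (2 + 12)) + (19 - (10 - 12)))
Evaluating step by step:
  20 + 9 = 29
  2 + 12 = 14
  29 - 14 = 15
  10 - 12 = -2
  19 - -2 = 21
  15 + 21 = 36
Result: 36

36


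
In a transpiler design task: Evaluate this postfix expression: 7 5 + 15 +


Processing tokens left to right:
Push 7, Push 5
Pop 7 and 5, compute 7 + 5 = 12, push 12
Push 15
Pop 12 and 15, compute 12 + 15 = 27, push 27
Stack result: 27

27


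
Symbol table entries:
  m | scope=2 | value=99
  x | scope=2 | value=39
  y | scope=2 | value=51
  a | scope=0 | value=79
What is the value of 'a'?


Searching symbol table for 'a':
  m | scope=2 | value=99
  x | scope=2 | value=39
  y | scope=2 | value=51
  a | scope=0 | value=79 <- MATCH
Found 'a' at scope 0 with value 79

79


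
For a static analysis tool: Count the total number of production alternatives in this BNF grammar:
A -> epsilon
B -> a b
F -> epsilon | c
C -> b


Counting alternatives per rule:
  A: 1 alternative(s)
  B: 1 alternative(s)
  F: 2 alternative(s)
  C: 1 alternative(s)
Sum: 1 + 1 + 2 + 1 = 5

5


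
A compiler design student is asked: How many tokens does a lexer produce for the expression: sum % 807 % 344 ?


Scanning 'sum % 807 % 344'
Token 1: 'sum' -> identifier
Token 2: '%' -> operator
Token 3: '807' -> integer_literal
Token 4: '%' -> operator
Token 5: '344' -> integer_literal
Total tokens: 5

5


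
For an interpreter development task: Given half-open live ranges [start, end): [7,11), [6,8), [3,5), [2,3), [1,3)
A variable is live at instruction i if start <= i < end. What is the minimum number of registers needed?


Live ranges:
  Var0: [7, 11)
  Var1: [6, 8)
  Var2: [3, 5)
  Var3: [2, 3)
  Var4: [1, 3)
Sweep-line events (position, delta, active):
  pos=1 start -> active=1
  pos=2 start -> active=2
  pos=3 end -> active=1
  pos=3 end -> active=0
  pos=3 start -> active=1
  pos=5 end -> active=0
  pos=6 start -> active=1
  pos=7 start -> active=2
  pos=8 end -> active=1
  pos=11 end -> active=0
Maximum simultaneous active: 2
Minimum registers needed: 2

2


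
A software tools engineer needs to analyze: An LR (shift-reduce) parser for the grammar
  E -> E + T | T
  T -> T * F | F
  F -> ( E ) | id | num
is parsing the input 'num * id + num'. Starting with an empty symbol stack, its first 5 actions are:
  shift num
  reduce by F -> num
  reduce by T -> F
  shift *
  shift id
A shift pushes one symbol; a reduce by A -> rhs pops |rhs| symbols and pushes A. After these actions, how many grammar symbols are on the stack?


Tracking the symbol stack through each action:
  Action 1: shift 'num' : push -> stack = [num] (size 1)
  Action 2: reduce by F -> num : pop 1, push F -> stack = [F] (size 1)
  Action 3: reduce by T -> F : pop 1, push T -> stack = [T] (size 1)
  Action 4: shift '*' : push -> stack = [T, *] (size 2)
  Action 5: shift 'id' : push -> stack = [T, *, id] (size 3)
Final stack size: 3

3


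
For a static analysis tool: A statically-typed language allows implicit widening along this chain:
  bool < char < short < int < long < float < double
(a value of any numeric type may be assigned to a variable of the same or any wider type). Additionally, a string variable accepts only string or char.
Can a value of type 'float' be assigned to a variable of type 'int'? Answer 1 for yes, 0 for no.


Target variable type: int
Source value type: float
Numeric ranks: float=5, int=3
Widening allowed iff rank(source) <= rank(target): 5 <= 3? No
Result: 0

0


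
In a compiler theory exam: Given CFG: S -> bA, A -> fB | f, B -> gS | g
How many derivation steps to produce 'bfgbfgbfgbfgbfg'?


Grammar: S -> bA, A -> fB | f, B -> gS | g
Deriving 'bfgbfgbfgbfgbfg':
Step 1: S -> bA => bA
Step 2: A -> fB => bfB
Step 3: B -> gS => bfgS
Step 4: S -> bA => bfgbA
Step 5: A -> fB => bfgbfB
Step 6: B -> gS => bfgbfgS
Step 7: S -> bA => bfgbfgbA
Step 8: A -> fB => bfgbfgbfB
Step 9: B -> gS => bfgbfgbfgS
Step 10: S -> bA => bfgbfgbfgbA
Step 11: A -> fB => bfgbfgbfgbfB
Step 12: B -> gS => bfgbfgbfgbfgS
Step 13: S -> bA => bfgbfgbfgbfgbA
Step 14: A -> fB => bfgbfgbfgbfgbfB
Step 15: B -> g => bfgbfgbfgbfgbfg
Total derivation steps: 15

15


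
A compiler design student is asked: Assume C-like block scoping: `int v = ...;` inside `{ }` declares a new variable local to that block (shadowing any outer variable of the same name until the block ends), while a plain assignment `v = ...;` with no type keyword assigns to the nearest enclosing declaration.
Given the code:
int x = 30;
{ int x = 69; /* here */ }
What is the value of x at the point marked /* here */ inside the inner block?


Analyzing scoping rules:
Outer scope: declares x = 30
Inner block: 'int x = 69;' declares a NEW x that shadows the outer one
Inside the block the inner declaration is in scope -> 69
Result: 69

69


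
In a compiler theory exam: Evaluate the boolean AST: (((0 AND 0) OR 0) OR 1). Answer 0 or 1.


Step 1: Evaluate inner node
  0 AND 0 = 0
Step 2: Evaluate next node
  0 OR 0 = 0
Step 3: Evaluate root node
  0 OR 1 = 1

1


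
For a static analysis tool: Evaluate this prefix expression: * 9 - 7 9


Parsing prefix expression: * 9 - 7 9
Step 1: Innermost operation '- 7 9'
  7 - 9 = -2
Step 2: Outer operation '* 9 [-2]'
  9 * -2 = -18

-18


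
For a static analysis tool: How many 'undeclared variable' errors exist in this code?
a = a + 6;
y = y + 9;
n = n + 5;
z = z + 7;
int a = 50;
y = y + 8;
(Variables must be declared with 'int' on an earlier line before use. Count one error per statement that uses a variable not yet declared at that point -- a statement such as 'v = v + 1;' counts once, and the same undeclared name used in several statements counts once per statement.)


Scanning code line by line:
  Line 1: use 'a' -> ERROR (undeclared)
  Line 2: use 'y' -> ERROR (undeclared)
  Line 3: use 'n' -> ERROR (undeclared)
  Line 4: use 'z' -> ERROR (undeclared)
  Line 5: declare 'a' -> declared = ['a']
  Line 6: use 'y' -> ERROR (undeclared)
Total undeclared variable errors: 5

5


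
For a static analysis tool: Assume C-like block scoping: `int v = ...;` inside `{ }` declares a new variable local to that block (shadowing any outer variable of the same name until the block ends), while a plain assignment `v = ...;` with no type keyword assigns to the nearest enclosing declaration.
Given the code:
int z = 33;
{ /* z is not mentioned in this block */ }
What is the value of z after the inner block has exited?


Analyzing scoping rules:
Outer scope: declares z = 33
Inner block: z is neither redeclared nor assigned -> unchanged
After the block -> 33
Result: 33

33


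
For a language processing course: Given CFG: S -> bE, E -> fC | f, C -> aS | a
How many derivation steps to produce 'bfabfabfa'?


Grammar: S -> bE, E -> fC | f, C -> aS | a
Deriving 'bfabfabfa':
Step 1: S -> bE => bE
Step 2: E -> fC => bfC
Step 3: C -> aS => bfaS
Step 4: S -> bE => bfabE
Step 5: E -> fC => bfabfC
Step 6: C -> aS => bfabfaS
Step 7: S -> bE => bfabfabE
Step 8: E -> fC => bfabfabfC
Step 9: C -> a => bfabfabfa
Total derivation steps: 9

9


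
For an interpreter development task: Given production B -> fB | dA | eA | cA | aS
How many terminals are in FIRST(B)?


Production: B -> fB | dA | eA | cA | aS
Examining each alternative for leading terminals:
  B -> fB : first terminal = 'f'
  B -> dA : first terminal = 'd'
  B -> eA : first terminal = 'e'
  B -> cA : first terminal = 'c'
  B -> aS : first terminal = 'a'
FIRST(B) = {a, c, d, e, f}
Count: 5

5


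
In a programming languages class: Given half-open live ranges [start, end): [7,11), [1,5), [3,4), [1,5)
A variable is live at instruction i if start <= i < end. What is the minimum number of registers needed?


Live ranges:
  Var0: [7, 11)
  Var1: [1, 5)
  Var2: [3, 4)
  Var3: [1, 5)
Sweep-line events (position, delta, active):
  pos=1 start -> active=1
  pos=1 start -> active=2
  pos=3 start -> active=3
  pos=4 end -> active=2
  pos=5 end -> active=1
  pos=5 end -> active=0
  pos=7 start -> active=1
  pos=11 end -> active=0
Maximum simultaneous active: 3
Minimum registers needed: 3

3


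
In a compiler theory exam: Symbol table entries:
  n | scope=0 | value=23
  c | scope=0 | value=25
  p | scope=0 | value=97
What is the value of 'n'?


Searching symbol table for 'n':
  n | scope=0 | value=23 <- MATCH
  c | scope=0 | value=25
  p | scope=0 | value=97
Found 'n' at scope 0 with value 23

23


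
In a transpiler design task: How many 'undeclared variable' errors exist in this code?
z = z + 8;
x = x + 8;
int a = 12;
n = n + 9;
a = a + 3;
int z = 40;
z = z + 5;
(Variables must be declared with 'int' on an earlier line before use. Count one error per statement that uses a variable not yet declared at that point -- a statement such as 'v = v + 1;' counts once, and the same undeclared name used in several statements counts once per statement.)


Scanning code line by line:
  Line 1: use 'z' -> ERROR (undeclared)
  Line 2: use 'x' -> ERROR (undeclared)
  Line 3: declare 'a' -> declared = ['a']
  Line 4: use 'n' -> ERROR (undeclared)
  Line 5: use 'a' -> OK (declared)
  Line 6: declare 'z' -> declared = ['a', 'z']
  Line 7: use 'z' -> OK (declared)
Total undeclared variable errors: 3

3


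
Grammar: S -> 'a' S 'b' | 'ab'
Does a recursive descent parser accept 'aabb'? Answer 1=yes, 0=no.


Grammar accepts strings of the form a^n b^n (n >= 1)
Word: 'aabb'
Counting: 2 a's and 2 b's
Check: 2 == 2? Yes
Derivation (S -> aSb applied 1 time(s), then S -> ab): S => aSb => aabb
Accepted

1


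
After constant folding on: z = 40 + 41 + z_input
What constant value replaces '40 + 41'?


Identifying constant sub-expression:
  Original: z = 40 + 41 + z_input
  40 and 41 are both compile-time constants
  Evaluating: 40 + 41 = 81
  After folding: z = 81 + z_input

81


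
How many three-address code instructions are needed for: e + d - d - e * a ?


Expression: e + d - d - e * a
Generating three-address code (respecting * over +/- precedence):
  Instruction 1: t1 = e * a
  Instruction 2: t2 = e + d
  Instruction 3: t3 = t2 - d
  Instruction 4: t4 = t3 - t1
Total instructions: 4

4


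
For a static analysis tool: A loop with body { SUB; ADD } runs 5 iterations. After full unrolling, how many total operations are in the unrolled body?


Loop body operations: SUB, ADD (2 ops per iteration)
Unrolling 5 iterations:
  Iteration 1: SUB, ADD (2 ops)
  Iteration 2: SUB, ADD (2 ops)
  Iteration 3: SUB, ADD (2 ops)
  Iteration 4: SUB, ADD (2 ops)
  Iteration 5: SUB, ADD (2 ops)
Total: 5 iterations * 2 ops/iter = 10 operations

10


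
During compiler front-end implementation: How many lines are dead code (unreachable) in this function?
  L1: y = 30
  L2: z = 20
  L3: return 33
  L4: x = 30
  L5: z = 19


Analyzing control flow:
  L1: reachable (before return)
  L2: reachable (before return)
  L3: reachable (return statement)
  L4: DEAD (after return at L3)
  L5: DEAD (after return at L3)
Return at L3, total lines = 5
Dead lines: L4 through L5
Count: 2

2


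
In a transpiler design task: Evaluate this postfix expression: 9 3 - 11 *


Processing tokens left to right:
Push 9, Push 3
Pop 9 and 3, compute 9 - 3 = 6, push 6
Push 11
Pop 6 and 11, compute 6 * 11 = 66, push 66
Stack result: 66

66


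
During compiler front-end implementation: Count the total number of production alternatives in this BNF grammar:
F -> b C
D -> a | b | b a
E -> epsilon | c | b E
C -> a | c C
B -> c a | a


Counting alternatives per rule:
  F: 1 alternative(s)
  D: 3 alternative(s)
  E: 3 alternative(s)
  C: 2 alternative(s)
  B: 2 alternative(s)
Sum: 1 + 3 + 3 + 2 + 2 = 11

11


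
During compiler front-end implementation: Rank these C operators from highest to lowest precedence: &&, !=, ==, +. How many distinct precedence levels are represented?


Looking up precedence for each operator:
  && -> precedence 2
  != -> precedence 3
  == -> precedence 3
  + -> precedence 5
Sorted highest to lowest: +, !=, ==, &&
Distinct precedence values: [5, 3, 2]
Number of distinct levels: 3

3


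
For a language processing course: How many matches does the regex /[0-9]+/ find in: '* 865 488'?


Pattern: /[0-9]+/ (int literals)
Input: '* 865 488'
Scanning for matches:
  Match 1: '865'
  Match 2: '488'
Total matches: 2

2


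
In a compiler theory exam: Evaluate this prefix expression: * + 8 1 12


Parsing prefix expression: * + 8 1 12
Step 1: Innermost operation '+ 8 1'
  8 + 1 = 9
Step 2: Outer operation '* [9] 12'
  9 * 12 = 108

108


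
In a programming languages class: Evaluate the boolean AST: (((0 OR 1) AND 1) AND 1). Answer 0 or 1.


Step 1: Evaluate inner node
  0 OR 1 = 1
Step 2: Evaluate next node
  1 AND 1 = 1
Step 3: Evaluate root node
  1 AND 1 = 1

1


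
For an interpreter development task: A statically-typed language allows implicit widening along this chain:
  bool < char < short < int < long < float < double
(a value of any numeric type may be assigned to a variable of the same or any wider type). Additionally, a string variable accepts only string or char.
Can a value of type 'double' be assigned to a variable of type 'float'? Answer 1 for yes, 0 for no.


Target variable type: float
Source value type: double
Numeric ranks: double=6, float=5
Widening allowed iff rank(source) <= rank(target): 6 <= 5? No
Result: 0

0


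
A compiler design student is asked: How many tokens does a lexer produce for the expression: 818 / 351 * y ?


Scanning '818 / 351 * y'
Token 1: '818' -> integer_literal
Token 2: '/' -> operator
Token 3: '351' -> integer_literal
Token 4: '*' -> operator
Token 5: 'y' -> identifier
Total tokens: 5

5


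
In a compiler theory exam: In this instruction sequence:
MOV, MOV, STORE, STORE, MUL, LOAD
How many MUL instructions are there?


Scanning instruction sequence for MUL:
  Position 1: MOV
  Position 2: MOV
  Position 3: STORE
  Position 4: STORE
  Position 5: MUL <- MATCH
  Position 6: LOAD
Matches at positions: [5]
Total MUL count: 1

1


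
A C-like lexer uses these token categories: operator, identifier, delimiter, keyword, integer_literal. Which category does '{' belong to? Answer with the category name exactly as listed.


Token: '{'
Checking categories:
  identifier: no
  integer_literal: no
  operator: no
  keyword: no
  delimiter: YES
Category: delimiter

delimiter


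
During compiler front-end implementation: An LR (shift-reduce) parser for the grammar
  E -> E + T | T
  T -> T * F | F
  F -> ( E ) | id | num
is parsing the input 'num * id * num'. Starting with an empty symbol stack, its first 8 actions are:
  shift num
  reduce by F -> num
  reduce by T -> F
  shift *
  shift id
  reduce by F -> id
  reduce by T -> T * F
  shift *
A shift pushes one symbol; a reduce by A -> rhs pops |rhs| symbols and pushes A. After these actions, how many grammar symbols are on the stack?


Tracking the symbol stack through each action:
  Action 1: shift 'num' : push -> stack = [num] (size 1)
  Action 2: reduce by F -> num : pop 1, push F -> stack = [F] (size 1)
  Action 3: reduce by T -> F : pop 1, push T -> stack = [T] (size 1)
  Action 4: shift '*' : push -> stack = [T, *] (size 2)
  Action 5: shift 'id' : push -> stack = [T, *, id] (size 3)
  Action 6: reduce by F -> id : pop 1, push F -> stack = [T, *, F] (size 3)
  Action 7: reduce by T -> T * F : pop 3, push T -> stack = [T] (size 1)
  Action 8: shift '*' : push -> stack = [T, *] (size 2)
Final stack size: 2

2


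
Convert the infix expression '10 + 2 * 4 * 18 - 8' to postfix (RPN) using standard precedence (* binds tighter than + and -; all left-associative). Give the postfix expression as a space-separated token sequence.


Applying the shunting-yard algorithm:
  Operand 10 -> output
  Push '+' onto operator stack -> op-stack: [+]
  Operand 2 -> output
  Push '*' onto operator stack -> op-stack: [+, *]
  Operand 4 -> output
  See '*' (prec 2); top '*' (prec 2) >= it -> pop '*' to output
  Push '*' onto operator stack -> op-stack: [+, *]
  Operand 18 -> output
  See '-' (prec 1); top '*' (prec 2) >= it -> pop '*' to output
  See '-' (prec 1); top '+' (prec 1) >= it -> pop '+' to output
  Push '-' onto operator stack -> op-stack: [-]
  Operand 8 -> output
  End of input: pop '-' to output
Postfix result: 10 2 4 * 18 * + 8 -

10 2 4 * 18 * + 8 -


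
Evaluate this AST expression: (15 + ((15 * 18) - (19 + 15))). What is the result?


Expression: (15 + ((15 * 18) - (19 + 15)))
Evaluating step by step:
  15 * 18 = 270
  19 + 15 = 34
  270 - 34 = 236
  15 + 236 = 251
Result: 251

251


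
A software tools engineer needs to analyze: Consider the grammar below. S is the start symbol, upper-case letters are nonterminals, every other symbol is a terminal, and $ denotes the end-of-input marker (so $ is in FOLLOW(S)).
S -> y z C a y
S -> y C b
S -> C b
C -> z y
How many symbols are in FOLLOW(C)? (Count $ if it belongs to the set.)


S is the start symbol and does not occur in any rule body, so FOLLOW(S) = {$}.
Examining every occurrence of C in a rule body:
  S -> y z C a y : C is followed by terminal 'a' -> add 'a'
  S -> y C b : C is followed by terminal 'b' -> add 'b'
  S -> C b : C is followed by terminal 'b' -> add 'b' (already in the set)
  C -> z y : C does not occur in the body -> contributes nothing
FOLLOW(C) = {a, b}
Count: 2

2


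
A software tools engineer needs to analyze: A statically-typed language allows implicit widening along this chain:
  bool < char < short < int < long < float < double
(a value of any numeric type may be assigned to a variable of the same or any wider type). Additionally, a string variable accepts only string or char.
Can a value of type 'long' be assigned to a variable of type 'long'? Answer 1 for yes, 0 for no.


Target variable type: long
Source value type: long
Numeric ranks: long=4, long=4
Widening allowed iff rank(source) <= rank(target): 4 <= 4? Yes
Result: 1

1


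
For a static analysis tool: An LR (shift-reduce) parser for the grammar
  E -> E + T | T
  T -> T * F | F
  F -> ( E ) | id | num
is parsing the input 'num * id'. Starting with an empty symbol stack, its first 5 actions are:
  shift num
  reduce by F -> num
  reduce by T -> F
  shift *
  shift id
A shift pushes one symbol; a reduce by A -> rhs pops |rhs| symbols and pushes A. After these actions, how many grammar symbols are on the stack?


Tracking the symbol stack through each action:
  Action 1: shift 'num' : push -> stack = [num] (size 1)
  Action 2: reduce by F -> num : pop 1, push F -> stack = [F] (size 1)
  Action 3: reduce by T -> F : pop 1, push T -> stack = [T] (size 1)
  Action 4: shift '*' : push -> stack = [T, *] (size 2)
  Action 5: shift 'id' : push -> stack = [T, *, id] (size 3)
Final stack size: 3

3


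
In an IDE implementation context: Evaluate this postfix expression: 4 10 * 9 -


Processing tokens left to right:
Push 4, Push 10
Pop 4 and 10, compute 4 * 10 = 40, push 40
Push 9
Pop 40 and 9, compute 40 - 9 = 31, push 31
Stack result: 31

31


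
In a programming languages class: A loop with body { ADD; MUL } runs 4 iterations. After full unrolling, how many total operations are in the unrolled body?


Loop body operations: ADD, MUL (2 ops per iteration)
Unrolling 4 iterations:
  Iteration 1: ADD, MUL (2 ops)
  Iteration 2: ADD, MUL (2 ops)
  Iteration 3: ADD, MUL (2 ops)
  Iteration 4: ADD, MUL (2 ops)
Total: 4 iterations * 2 ops/iter = 8 operations

8


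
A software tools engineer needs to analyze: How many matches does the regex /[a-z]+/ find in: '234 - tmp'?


Pattern: /[a-z]+/ (identifiers)
Input: '234 - tmp'
Scanning for matches:
  Match 1: 'tmp'
Total matches: 1

1


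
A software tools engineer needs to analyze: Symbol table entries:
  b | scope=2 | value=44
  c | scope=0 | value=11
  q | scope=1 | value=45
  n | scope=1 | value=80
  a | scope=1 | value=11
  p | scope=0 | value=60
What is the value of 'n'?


Searching symbol table for 'n':
  b | scope=2 | value=44
  c | scope=0 | value=11
  q | scope=1 | value=45
  n | scope=1 | value=80 <- MATCH
  a | scope=1 | value=11
  p | scope=0 | value=60
Found 'n' at scope 1 with value 80

80


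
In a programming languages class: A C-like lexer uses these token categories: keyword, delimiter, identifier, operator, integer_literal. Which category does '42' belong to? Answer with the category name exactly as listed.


Token: '42'
Checking categories:
  identifier: no
  integer_literal: YES
  operator: no
  keyword: no
  delimiter: no
Category: integer_literal

integer_literal


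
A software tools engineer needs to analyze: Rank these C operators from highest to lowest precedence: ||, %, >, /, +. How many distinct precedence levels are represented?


Looking up precedence for each operator:
  || -> precedence 1
  % -> precedence 6
  > -> precedence 4
  / -> precedence 6
  + -> precedence 5
Sorted highest to lowest: %, /, +, >, ||
Distinct precedence values: [6, 5, 4, 1]
Number of distinct levels: 4

4


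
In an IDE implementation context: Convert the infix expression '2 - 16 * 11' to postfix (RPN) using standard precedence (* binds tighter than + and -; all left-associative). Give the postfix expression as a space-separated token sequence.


Applying the shunting-yard algorithm:
  Operand 2 -> output
  Push '-' onto operator stack -> op-stack: [-]
  Operand 16 -> output
  Push '*' onto operator stack -> op-stack: [-, *]
  Operand 11 -> output
  End of input: pop '*' to output
  End of input: pop '-' to output
Postfix result: 2 16 11 * -

2 16 11 * -


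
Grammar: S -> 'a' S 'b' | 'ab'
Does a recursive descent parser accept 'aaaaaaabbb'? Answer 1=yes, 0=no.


Grammar accepts strings of the form a^n b^n (n >= 1)
Word: 'aaaaaaabbb'
Counting: 7 a's and 3 b's
Check: 7 == 3? No
Mismatch: a-count != b-count
Rejected

0


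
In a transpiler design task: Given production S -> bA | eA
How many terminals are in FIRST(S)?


Production: S -> bA | eA
Examining each alternative for leading terminals:
  S -> bA : first terminal = 'b'
  S -> eA : first terminal = 'e'
FIRST(S) = {b, e}
Count: 2

2


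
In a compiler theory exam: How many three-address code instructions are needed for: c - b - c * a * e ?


Expression: c - b - c * a * e
Generating three-address code (respecting * over +/- precedence):
  Instruction 1: t1 = c * a
  Instruction 2: t2 = t1 * e
  Instruction 3: t3 = c - b
  Instruction 4: t4 = t3 - t2
Total instructions: 4

4


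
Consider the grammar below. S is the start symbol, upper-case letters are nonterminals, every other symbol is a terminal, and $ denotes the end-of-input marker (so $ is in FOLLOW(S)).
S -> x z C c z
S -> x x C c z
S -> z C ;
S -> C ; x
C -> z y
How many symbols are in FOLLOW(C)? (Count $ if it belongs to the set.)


S is the start symbol and does not occur in any rule body, so FOLLOW(S) = {$}.
Examining every occurrence of C in a rule body:
  S -> x z C c z : C is followed by terminal 'c' -> add 'c'
  S -> x x C c z : C is followed by terminal 'c' -> add 'c' (already in the set)
  S -> z C ; : C is followed by terminal ';' -> add ';'
  S -> C ; x : C is followed by terminal ';' -> add ';' (already in the set)
  C -> z y : C does not occur in the body -> contributes nothing
FOLLOW(C) = {;, c}
Count: 2

2


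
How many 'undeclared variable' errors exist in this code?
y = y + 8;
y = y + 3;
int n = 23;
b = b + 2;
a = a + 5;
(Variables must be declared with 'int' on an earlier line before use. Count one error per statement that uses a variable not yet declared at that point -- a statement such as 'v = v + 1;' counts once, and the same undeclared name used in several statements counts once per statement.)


Scanning code line by line:
  Line 1: use 'y' -> ERROR (undeclared)
  Line 2: use 'y' -> ERROR (undeclared)
  Line 3: declare 'n' -> declared = ['n']
  Line 4: use 'b' -> ERROR (undeclared)
  Line 5: use 'a' -> ERROR (undeclared)
Total undeclared variable errors: 4

4


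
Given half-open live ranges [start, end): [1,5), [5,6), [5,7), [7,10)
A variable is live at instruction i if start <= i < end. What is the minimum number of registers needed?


Live ranges:
  Var0: [1, 5)
  Var1: [5, 6)
  Var2: [5, 7)
  Var3: [7, 10)
Sweep-line events (position, delta, active):
  pos=1 start -> active=1
  pos=5 end -> active=0
  pos=5 start -> active=1
  pos=5 start -> active=2
  pos=6 end -> active=1
  pos=7 end -> active=0
  pos=7 start -> active=1
  pos=10 end -> active=0
Maximum simultaneous active: 2
Minimum registers needed: 2

2


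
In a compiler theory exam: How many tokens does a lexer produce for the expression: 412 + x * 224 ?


Scanning '412 + x * 224'
Token 1: '412' -> integer_literal
Token 2: '+' -> operator
Token 3: 'x' -> identifier
Token 4: '*' -> operator
Token 5: '224' -> integer_literal
Total tokens: 5

5


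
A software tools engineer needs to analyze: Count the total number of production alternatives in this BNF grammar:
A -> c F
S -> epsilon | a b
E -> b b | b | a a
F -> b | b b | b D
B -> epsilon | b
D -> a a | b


Counting alternatives per rule:
  A: 1 alternative(s)
  S: 2 alternative(s)
  E: 3 alternative(s)
  F: 3 alternative(s)
  B: 2 alternative(s)
  D: 2 alternative(s)
Sum: 1 + 2 + 3 + 3 + 2 + 2 = 13

13


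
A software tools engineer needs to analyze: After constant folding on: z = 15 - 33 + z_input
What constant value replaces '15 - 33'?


Identifying constant sub-expression:
  Original: z = 15 - 33 + z_input
  15 and 33 are both compile-time constants
  Evaluating: 15 - 33 = -18
  After folding: z = -18 + z_input

-18


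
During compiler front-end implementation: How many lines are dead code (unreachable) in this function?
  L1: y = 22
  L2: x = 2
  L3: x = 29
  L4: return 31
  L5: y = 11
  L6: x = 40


Analyzing control flow:
  L1: reachable (before return)
  L2: reachable (before return)
  L3: reachable (before return)
  L4: reachable (return statement)
  L5: DEAD (after return at L4)
  L6: DEAD (after return at L4)
Return at L4, total lines = 6
Dead lines: L5 through L6
Count: 2

2


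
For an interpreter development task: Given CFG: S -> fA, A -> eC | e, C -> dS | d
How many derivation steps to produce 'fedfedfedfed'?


Grammar: S -> fA, A -> eC | e, C -> dS | d
Deriving 'fedfedfedfed':
Step 1: S -> fA => fA
Step 2: A -> eC => feC
Step 3: C -> dS => fedS
Step 4: S -> fA => fedfA
Step 5: A -> eC => fedfeC
Step 6: C -> dS => fedfedS
Step 7: S -> fA => fedfedfA
Step 8: A -> eC => fedfedfeC
Step 9: C -> dS => fedfedfedS
Step 10: S -> fA => fedfedfedfA
Step 11: A -> eC => fedfedfedfeC
Step 12: C -> d => fedfedfedfed
Total derivation steps: 12

12


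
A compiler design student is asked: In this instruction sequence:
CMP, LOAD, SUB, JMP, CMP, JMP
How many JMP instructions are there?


Scanning instruction sequence for JMP:
  Position 1: CMP
  Position 2: LOAD
  Position 3: SUB
  Position 4: JMP <- MATCH
  Position 5: CMP
  Position 6: JMP <- MATCH
Matches at positions: [4, 6]
Total JMP count: 2

2
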